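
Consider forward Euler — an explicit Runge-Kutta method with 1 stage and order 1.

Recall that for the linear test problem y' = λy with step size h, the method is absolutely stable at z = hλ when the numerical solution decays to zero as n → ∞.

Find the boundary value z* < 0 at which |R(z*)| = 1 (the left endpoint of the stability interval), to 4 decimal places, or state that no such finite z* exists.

z* = -2.0000.

With y'=λy (z=hλ):
  order 1, 1-stage ⇒ R(z)=1+z
  (e.g. R(-1.71)=-0.71000, |R|=0.71000)

Solve |R(x)|<1 on ℝ⁻.
x=-1.71: |R|=0.7100
|R(-2.33)|=1.3300 |R(-0.92)|=0.0800 |R(-0.64)|=0.3600
Bisect:
  x_lo=-2.6790 |R|=1.6790  x_hi=-0.2161 |R|=0.7839
  mid=-1.44752 |R|=0.44752 →hi
  mid=-2.06324 |R|=1.06324 →lo
  mid=-1.75538 |R|=0.75538 →hi
  mid=-1.90931 |R|=0.90931 →hi
  mid=-1.98628 |R|=0.98628 →hi
  mid=-2.02476 |R|=1.02476 →lo
  mid=-2.00552 |R|=1.00552 →lo
  mid=-1.99590 |R|=0.99590 →hi
  mid=-2.00071 |R|=1.00071 →lo
  mid=-1.99830 |R|=0.99830 →hi
  ...
  [-2.00011,-1.99996] ⇒ x*=-2.0000
Stable set (-2.0000, 0).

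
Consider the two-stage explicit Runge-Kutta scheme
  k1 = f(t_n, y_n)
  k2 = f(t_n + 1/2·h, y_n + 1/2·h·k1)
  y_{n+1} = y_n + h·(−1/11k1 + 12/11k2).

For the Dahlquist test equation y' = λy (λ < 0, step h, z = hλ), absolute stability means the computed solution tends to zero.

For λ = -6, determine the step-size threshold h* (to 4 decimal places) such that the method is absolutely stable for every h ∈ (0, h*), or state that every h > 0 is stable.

On y'=λy, z=hλ:
  k1=λy_n ⇒ h·k1=z·y_n;  k2=λ(1+1/2z)y_n ⇒ h·k2=z(1+1/2z)y_n
  y_{n+1}/y_n = 1 − 1/11z + 12/11z(1+1/2z) = 1 + z + 6/11z²
  R(z) = 1 + z + 6/11z².

Boundary: |R(x)|=1, x<0.
x=-0.52: |R|=0.6275
R=1: x+6/11x²=0 ⇒ x=−11/6=-1.8333; min R=1−1/(4·6/11)=0.5417>−1
Confirm numerically:
  x=-1.540: |R|=0.75360 <1
  x=-1.170: |R|=0.57667 <1
  x=-1.086: |R|=0.55731 <1
  x=-0.881: |R|=0.54236 <1
  x=-2.304: |R|=1.59150 >1
  x=-1.875: |R|=1.04261 >1
Stable set (-1.8333, 0).

(-1.8333,0); λ=-6 ⇒ h* = (11/6)/6 = 0.3056.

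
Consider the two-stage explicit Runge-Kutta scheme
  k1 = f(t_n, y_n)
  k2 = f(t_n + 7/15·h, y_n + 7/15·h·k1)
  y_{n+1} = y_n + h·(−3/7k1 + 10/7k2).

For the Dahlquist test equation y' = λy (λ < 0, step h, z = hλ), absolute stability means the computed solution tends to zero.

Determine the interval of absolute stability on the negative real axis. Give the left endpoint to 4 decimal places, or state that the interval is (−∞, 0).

z∈(-1.5000,0).

On y'=λy, z=hλ:
  k1=λy_n ⇒ h·k1=z·y_n;  k2=λ(1+7/15z)y_n ⇒ h·k2=z(1+7/15z)y_n
  y_{n+1}/y_n = 1 − 3/7z + 10/7z(1+7/15z) = 1 + z + 2/3z²
  R(z) = 1 + z + 2/3z².

Find x<0 with |R(x)|<1.
x=-0.9: |R|=0.6400
R=1: x+2/3x²=0 ⇒ x=−3/2=-1.5000; min R=1−1/(4·2/3)=0.6250>−1
Confirm numerically:
  x=-1.347: |R|=0.86261 <1
  x=-1.005: |R|=0.66835 <1
  x=-0.708: |R|=0.62618 <1
  x=-1.984: |R|=1.64017 >1
  x=-1.923: |R|=1.54229 >1
Interval (-1.5000, 0).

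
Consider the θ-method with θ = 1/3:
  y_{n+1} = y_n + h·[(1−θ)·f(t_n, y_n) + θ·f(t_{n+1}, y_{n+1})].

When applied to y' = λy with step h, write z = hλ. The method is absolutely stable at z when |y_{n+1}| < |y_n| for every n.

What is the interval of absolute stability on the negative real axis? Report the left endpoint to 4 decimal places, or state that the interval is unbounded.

(-6.0000, 0).

Set f=λy, z=hλ:
  y_{n+1} = y_n + z·[2/3·y_n + 1/3·y_{n+1}] ⇒ (1 − 1/3z)y_{n+1} = (1 + 2/3z)y_n
  ⇒ R(z) = (1 + 2/3z)/(1 − 1/3z).

Solve |R(x)|<1 on ℝ⁻.
x=-0.57: |R|=0.5210
R=−1: 1+2/3x = −1+1/3x ⇒ -1/3x=2 ⇒ x=2/(-1/3)=-6.0000
Confirm numerically:
  x=-5.530: |R|=0.94490 <1
  x=-3.117: |R|=0.52869 <1
  x=-2.507: |R|=0.36572 <1
  x=-6.396: |R|=1.04215 >1
  x=-6.305: |R|=1.03278 >1
  x=-6.156: |R|=1.01704 >1
So |R|<1 on (-6.0000, 0).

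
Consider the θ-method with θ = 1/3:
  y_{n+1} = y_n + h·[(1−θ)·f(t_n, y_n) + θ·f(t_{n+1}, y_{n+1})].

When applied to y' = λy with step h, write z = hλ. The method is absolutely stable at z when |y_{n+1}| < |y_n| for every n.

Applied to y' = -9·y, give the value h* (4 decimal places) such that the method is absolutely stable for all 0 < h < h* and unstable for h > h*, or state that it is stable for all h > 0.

(-6.0000,0); λ=-9 ⇒ h* = (6)/9 = 0.6667.

On y'=λy, z=hλ:
  y_{n+1} = y_n + z·[2/3·y_n + 1/3·y_{n+1}] ⇒ (1 − 1/3z)y_{n+1} = (1 + 2/3z)y_n
  ⇒ R(z) = (1 + 2/3z)/(1 − 1/3z).

Need |R(x)|<1, x<0.
x=-0.96: |R|=0.2727
R=−1: 1+2/3x = −1+1/3x ⇒ -1/3x=2 ⇒ x=2/(-1/3)=-6.0000
Confirm numerically:
  x=-5.235: |R|=0.90710 <1
  x=-4.693: |R|=0.83011 <1
  x=-4.252: |R|=0.75896 <1
  x=-6.422: |R|=1.04479 >1
  x=-6.173: |R|=1.01886 >1
Interval (-6.0000, 0).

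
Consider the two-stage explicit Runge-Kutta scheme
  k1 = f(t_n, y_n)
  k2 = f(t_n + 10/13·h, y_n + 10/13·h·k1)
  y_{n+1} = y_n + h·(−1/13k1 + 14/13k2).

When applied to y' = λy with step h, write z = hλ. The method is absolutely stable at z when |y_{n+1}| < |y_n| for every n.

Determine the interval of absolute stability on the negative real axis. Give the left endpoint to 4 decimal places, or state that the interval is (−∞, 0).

Test eqn y'=λy, z=hλ:
  k1=λy_n ⇒ h·k1=z·y_n;  k2=λ(1+10/13z)y_n ⇒ h·k2=z(1+10/13z)y_n
  y_{n+1}/y_n = 1 − 1/13z + 14/13z(1+10/13z) = 1 + z + 140/169z²
  ⇒ R(z) = 1 + z + 140/169z².

Solve |R(x)|<1 on ℝ⁻.
x=-1.47: |R|=1.3201
R=1: x+140/169x²=0 ⇒ x=−169/140=-1.2071; min R=1−1/(4·140/169)=0.6982>−1
Confirm numerically:
  x=-1.016: |R|=0.83912 <1
  x=-0.783: |R|=0.72488 <1
  x=-0.610: |R|=0.69825 <1
  x=-1.619: |R|=1.55238 >1
  x=-1.337: |R|=1.14383 >1
  x=-1.327: |R|=1.13176 >1
Interval (-1.2071, 0).

z∈(-1.2071,0).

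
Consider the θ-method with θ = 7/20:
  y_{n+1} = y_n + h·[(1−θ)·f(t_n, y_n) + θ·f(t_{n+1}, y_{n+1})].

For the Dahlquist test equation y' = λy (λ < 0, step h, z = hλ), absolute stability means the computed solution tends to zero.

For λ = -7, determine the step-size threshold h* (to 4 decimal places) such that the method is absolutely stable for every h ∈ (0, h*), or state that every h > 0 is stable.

Set f=λy, z=hλ:
  y_{n+1} = y_n + z·[13/20·y_n + 7/20·y_{n+1}] ⇒ (1 − 7/20z)y_{n+1} = (1 + 13/20z)y_n
  Hence R(z) = (1 + 13/20z)/(1 − 7/20z).

Boundary: |R(x)|=1, x<0.
x=-0.94: |R|=0.2927
R=−1: 1+13/20x = −1+7/20x ⇒ -3/10x=2 ⇒ x=2/(-3/10)=-6.6667
Confirm numerically:
  x=-4.146: |R|=0.69149 <1
  x=-3.791: |R|=0.62924 <1
  x=-2.742: |R|=0.39919 <1
  x=-7.134: |R|=1.04009 >1
  x=-7.024: |R|=1.03100 >1
Interval (-6.6667, 0).

(-6.6667,0); λ=-7 ⇒ h* = (20/3)/7 = 0.9524.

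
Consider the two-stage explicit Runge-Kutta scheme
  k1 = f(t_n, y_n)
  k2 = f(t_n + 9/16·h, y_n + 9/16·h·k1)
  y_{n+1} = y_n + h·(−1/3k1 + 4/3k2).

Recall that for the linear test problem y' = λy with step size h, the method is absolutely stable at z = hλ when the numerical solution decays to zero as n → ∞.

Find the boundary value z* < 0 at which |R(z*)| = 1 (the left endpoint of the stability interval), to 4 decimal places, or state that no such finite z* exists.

Set f=λy, z=hλ:
  k1=λy_n ⇒ h·k1=z·y_n;  k2=λ(1+9/16z)y_n ⇒ h·k2=z(1+9/16z)y_n
  y_{n+1}/y_n = 1 − 1/3z + 4/3z(1+9/16z) = 1 + z + 3/4z²
  Hence R(z) = 1 + z + 3/4z².

Boundary: |R(x)|=1, x<0.
x=-0.72: |R|=0.6688
R=1: x+3/4x²=0 ⇒ x=−4/3=-1.3333; min R=1−1/(4·3/4)=0.6667>−1
Confirm numerically:
  x=-1.195: |R|=0.87602 <1
  x=-1.181: |R|=0.86507 <1
  x=-1.136: |R|=0.83187 <1
  x=-1.025: |R|=0.76297 <1
  x=-1.713: |R|=1.48778 >1
  x=-1.431: |R|=1.10482 >1
So |R|<1 on (-1.3333, 0).

left endpoint -1.3333.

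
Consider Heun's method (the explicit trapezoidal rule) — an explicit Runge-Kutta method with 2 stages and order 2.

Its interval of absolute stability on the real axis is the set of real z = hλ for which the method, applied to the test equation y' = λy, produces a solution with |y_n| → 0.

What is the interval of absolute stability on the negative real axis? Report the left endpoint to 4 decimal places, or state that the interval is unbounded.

z∈(-2.0000,0).

With y'=λy (z=hλ):
  order 2, 2-stage ⇒ R(z)=1+z+z^2/2
  (e.g. R(-0.37)=0.69845, |R|=0.69845)

Need |R(x)|<1, x<0.
x=-0.37: |R|=0.6985
|R(-1.63)|=0.6985 |R(-0.86)|=0.5098 |R(-0.63)|=0.5684
Bisect:
  x_lo=-2.8292 |R|=2.1729  x_hi=-0.3158 |R|=0.7340
  mid=-1.57250 |R|=0.66388 →hi
  mid=-2.20083 |R|=1.22100 →lo
  mid=-1.88666 |R|=0.89309 →hi
  mid=-2.04375 |R|=1.04471 →lo
  mid=-1.96521 |R|=0.96581 →hi
  mid=-2.00448 |R|=1.00449 →lo
  mid=-1.98484 |R|=0.98496 →hi
  mid=-1.99466 |R|=0.99467 →hi
  mid=-1.99957 |R|=0.99957 →hi
  mid=-2.00202 |R|=1.00203 →lo
  ...
  [-2.00003,-1.99988] ⇒ x*=-2.0000
So |R|<1 on (-2.0000, 0).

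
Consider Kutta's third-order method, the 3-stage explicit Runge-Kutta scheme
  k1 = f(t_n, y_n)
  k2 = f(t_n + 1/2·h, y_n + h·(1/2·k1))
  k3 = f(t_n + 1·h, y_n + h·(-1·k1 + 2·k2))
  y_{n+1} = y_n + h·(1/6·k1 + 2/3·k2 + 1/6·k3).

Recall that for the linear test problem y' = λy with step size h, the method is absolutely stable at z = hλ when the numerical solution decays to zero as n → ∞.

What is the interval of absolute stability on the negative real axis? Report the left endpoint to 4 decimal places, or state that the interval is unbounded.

Test eqn y'=λy, z=hλ:
  order 3, 3-stage ⇒ R(z)=1+z+z^2/2+z^3/6
  (e.g. R(-0.42)=0.65585, |R|=0.65585)

Boundary: |R(x)|=1, x<0.
x=-0.42: |R|=0.6559
|R(-2.6)|=1.1493 |R(-1.86)|=0.2027 |R(-0.95)|=0.3584
Bisect:
  x_lo=-3.0312 |R|=2.0791  x_hi=-0.3073 |R|=0.7351
  mid=-1.66926 |R|=0.05125 →hi
  mid=-2.35025 |R|=0.75208 →hi
  mid=-2.69075 |R|=1.31758 →lo
  mid=-2.52050 |R|=1.01279 →lo
  mid=-2.43538 |R|=0.87724 →hi
  mid=-2.47794 |R|=0.94368 →hi
  mid=-2.49922 |R|=0.97790 →hi
  mid=-2.50986 |R|=0.99526 →hi
  mid=-2.51518 |R|=1.00401 →lo
  mid=-2.51252 |R|=0.99963 →hi
  ...
  [-2.51285,-2.51269] ⇒ x*=-2.5127
Stable set (-2.5127, 0).

z∈(-2.5127,0).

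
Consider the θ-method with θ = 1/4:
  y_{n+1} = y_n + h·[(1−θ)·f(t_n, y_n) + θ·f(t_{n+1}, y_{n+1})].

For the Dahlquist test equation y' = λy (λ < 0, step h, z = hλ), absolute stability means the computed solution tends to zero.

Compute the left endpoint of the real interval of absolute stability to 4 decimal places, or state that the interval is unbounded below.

z* = -4.0000.

Set f=λy, z=hλ:
  y_{n+1} = y_n + z·[3/4·y_n + 1/4·y_{n+1}] ⇒ (1 − 1/4z)y_{n+1} = (1 + 3/4z)y_n
  R(z) = (1 + 3/4z)/(1 − 1/4z).

Solve |R(x)|<1 on ℝ⁻.
x=-1.34: |R|=0.0037
R=−1: 1+3/4x = −1+1/4x ⇒ -1/2x=2 ⇒ x=2/(-1/2)=-4.0000
Confirm numerically:
  x=-3.830: |R|=0.95658 <1
  x=-3.615: |R|=0.89888 <1
  x=-2.877: |R|=0.67340 <1
  x=-4.540: |R|=1.12646 >1
  x=-4.415: |R|=1.09863 >1
  x=-4.176: |R|=1.04305 >1
Interval (-4.0000, 0).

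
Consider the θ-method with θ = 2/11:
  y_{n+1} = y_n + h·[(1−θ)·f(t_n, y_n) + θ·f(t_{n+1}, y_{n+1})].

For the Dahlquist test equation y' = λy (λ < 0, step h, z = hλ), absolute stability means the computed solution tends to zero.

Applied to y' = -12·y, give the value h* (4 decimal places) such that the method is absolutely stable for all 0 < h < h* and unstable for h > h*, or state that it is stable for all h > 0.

(-3.1429,0); λ=-12 ⇒ h* = (22/7)/12 = 0.2619.

On y'=λy, z=hλ:
  y_{n+1} = y_n + z·[9/11·y_n + 2/11·y_{n+1}] ⇒ (1 − 2/11z)y_{n+1} = (1 + 9/11z)y_n
  Hence R(z) = (1 + 9/11z)/(1 − 2/11z).

Boundary: |R(x)|=1, x<0.
x=-0.33: |R|=0.6887
R=−1: 1+9/11x = −1+2/11x ⇒ -7/11x=2 ⇒ x=2/(-7/11)=-3.1429
Confirm numerically:
  x=-3.115: |R|=0.98868 <1
  x=-2.927: |R|=0.91035 <1
  x=-2.035: |R|=0.48540 <1
  x=-3.635: |R|=1.18856 >1
  x=-3.271: |R|=1.05113 >1
  x=-3.204: |R|=1.02459 >1
Stable set (-3.1429, 0).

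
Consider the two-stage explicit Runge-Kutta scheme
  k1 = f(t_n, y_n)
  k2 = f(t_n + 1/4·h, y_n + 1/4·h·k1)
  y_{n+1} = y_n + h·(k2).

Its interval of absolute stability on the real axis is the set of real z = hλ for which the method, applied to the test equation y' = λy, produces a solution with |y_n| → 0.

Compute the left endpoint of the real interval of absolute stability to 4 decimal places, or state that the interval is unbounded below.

On y'=λy, z=hλ:
  k1=λy_n ⇒ h·k1=z·y_n;  k2=λ(1+1/4z)y_n ⇒ h·k2=z(1+1/4z)y_n
  y_{n+1}/y_n = 1 + z(1+1/4z) = 1 + z + 1/4z²
  Hence R(z) = 1 + z + 1/4z².

Need |R(x)|<1, x<0.
x=-0.33: |R|=0.6972
R=1: x+1/4x²=0 ⇒ x=−4=-4.0000; min R=1−1/(4·1/4)=0.0000>−1
Confirm numerically:
  x=-3.434: |R|=0.51409 <1
  x=-2.878: |R|=0.19272 <1
  x=-1.601: |R|=0.03980 <1
  x=-4.583: |R|=1.66797 >1
  x=-4.085: |R|=1.08681 >1
  x=-4.048: |R|=1.04858 >1
So |R|<1 on (-4.0000, 0).

left endpoint -4.0000.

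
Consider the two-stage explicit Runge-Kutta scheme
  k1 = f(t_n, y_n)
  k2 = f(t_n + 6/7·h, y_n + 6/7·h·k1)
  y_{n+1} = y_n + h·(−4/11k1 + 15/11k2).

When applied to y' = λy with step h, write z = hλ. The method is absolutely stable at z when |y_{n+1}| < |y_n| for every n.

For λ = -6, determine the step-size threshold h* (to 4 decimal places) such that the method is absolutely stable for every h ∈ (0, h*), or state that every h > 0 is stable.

Set f=λy, z=hλ:
  k1=λy_n ⇒ h·k1=z·y_n;  k2=λ(1+6/7z)y_n ⇒ h·k2=z(1+6/7z)y_n
  y_{n+1}/y_n = 1 − 4/11z + 15/11z(1+6/7z) = 1 + z + 90/77z²
  R(z) = 1 + z + 90/77z².

Boundary: |R(x)|=1, x<0.
x=-1.7: |R|=2.6779
R=1: x+90/77x²=0 ⇒ x=−77/90=-0.8556; min R=1−1/(4·90/77)=0.7861>−1
Confirm numerically:
  x=-0.818: |R|=0.96409 <1
  x=-0.690: |R|=0.86648 <1
  x=-0.633: |R|=0.83534 <1
  x=-0.591: |R|=0.81725 <1
  x=-1.387: |R|=1.86156 >1
  x=-1.078: |R|=1.28028 >1
Stable set (-0.8556, 0).

(-0.8556,0); λ=-6 ⇒ h* = (77/90)/6 = 0.1426.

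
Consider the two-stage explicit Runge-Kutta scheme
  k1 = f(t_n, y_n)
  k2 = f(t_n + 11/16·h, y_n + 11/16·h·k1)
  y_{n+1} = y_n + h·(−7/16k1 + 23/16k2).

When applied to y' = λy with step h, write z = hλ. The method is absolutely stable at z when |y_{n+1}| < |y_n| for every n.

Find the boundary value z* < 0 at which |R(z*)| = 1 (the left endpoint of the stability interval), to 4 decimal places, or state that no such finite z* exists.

left endpoint -1.0119.

With y'=λy (z=hλ):
  k1=λy_n ⇒ h·k1=z·y_n;  k2=λ(1+11/16z)y_n ⇒ h·k2=z(1+11/16z)y_n
  y_{n+1}/y_n = 1 − 7/16z + 23/16z(1+11/16z) = 1 + z + 253/256z²
  so R(z) = 1 + z + 253/256z².

Need |R(x)|<1, x<0.
x=-0.8: |R|=0.8325
R=1: x+253/256x²=0 ⇒ x=−256/253=-1.0119; min R=1−1/(4·253/256)=0.7470>−1
Confirm numerically:
  x=-0.937: |R|=0.93068 <1
  x=-0.481: |R|=0.74765 <1
  x=-0.410: |R|=0.75613 <1
  x=-1.370: |R|=1.48491 >1
  x=-1.354: |R|=1.45783 >1
  x=-1.331: |R|=1.41980 >1
Interval (-1.0119, 0).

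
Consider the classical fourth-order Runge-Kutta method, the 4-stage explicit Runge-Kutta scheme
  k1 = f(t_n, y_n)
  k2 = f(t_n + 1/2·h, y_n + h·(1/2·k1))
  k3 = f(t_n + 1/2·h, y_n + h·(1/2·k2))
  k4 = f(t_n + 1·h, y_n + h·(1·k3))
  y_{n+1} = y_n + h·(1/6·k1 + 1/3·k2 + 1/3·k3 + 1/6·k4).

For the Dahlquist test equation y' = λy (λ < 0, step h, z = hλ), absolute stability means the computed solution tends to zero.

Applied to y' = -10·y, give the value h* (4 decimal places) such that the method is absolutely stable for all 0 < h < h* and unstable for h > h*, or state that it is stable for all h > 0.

(-2.7853,0); λ=-10 ⇒ h* = 0.2785.

Test eqn y'=λy, z=hλ:
  order 4, 4-stage ⇒ R(z)=1+z+z^2/2+z^3/6+z^4/24
  (e.g. R(-1.34)=0.29112, |R|=0.29112)

Solve |R(x)|<1 on ℝ⁻.
x=-1.34: |R|=0.2911
|R(-2.56)|=0.7102 |R(-2.02)|=0.3402 |R(-0.56)|=0.5716
Bisect:
  x_lo=-3.6405 |R|=3.2634  x_hi=-0.2195 |R|=0.8029
  mid=-1.93000 |R|=0.31239 →hi
  mid=-2.78524 |R|=0.99992 →hi
  mid=-3.21287 |R|=1.86068 →lo
  mid=-2.99906 |R|=1.37311 →lo
  mid=-2.89215 |R|=1.17343 →lo
  mid=-2.83870 |R|=1.08355 →lo
  mid=-2.81197 |R|=1.04097 →lo
  mid=-2.79861 |R|=1.02026 →lo
  ...
  [-2.78545,-2.78524] ⇒ x*=-2.7853
Interval (-2.7853, 0).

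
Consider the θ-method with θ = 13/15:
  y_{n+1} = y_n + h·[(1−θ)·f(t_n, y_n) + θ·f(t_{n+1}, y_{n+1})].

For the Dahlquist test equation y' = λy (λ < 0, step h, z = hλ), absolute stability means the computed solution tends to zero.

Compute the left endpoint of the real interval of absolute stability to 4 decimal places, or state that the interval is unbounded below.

unbounded; (−∞, 0).

Set f=λy, z=hλ:
  y_{n+1} = y_n + z·[2/15·y_n + 13/15·y_{n+1}] ⇒ (1 − 13/15z)y_{n+1} = (1 + 2/15z)y_n
  ⇒ R(z) = (1 + 2/15z)/(1 − 13/15z).

Solve |R(x)|<1 on ℝ⁻.
x=-1.58: |R|=0.3331
x=-2: |R|=0.2683
x=-10: |R|=0.0345
x=-100: |R|=0.1407
θ=13/15≥1/2 ⇒ |1+2/15x|<|1−13/15x| ∀x<0 ⇒ interval (−∞,0).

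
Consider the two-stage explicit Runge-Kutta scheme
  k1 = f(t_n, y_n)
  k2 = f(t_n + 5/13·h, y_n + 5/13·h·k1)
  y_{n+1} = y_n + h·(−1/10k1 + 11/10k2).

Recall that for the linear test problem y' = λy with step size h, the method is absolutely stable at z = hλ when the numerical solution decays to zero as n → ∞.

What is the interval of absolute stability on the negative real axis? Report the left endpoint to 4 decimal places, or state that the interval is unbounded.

Set f=λy, z=hλ:
  k1=λy_n ⇒ h·k1=z·y_n;  k2=λ(1+5/13z)y_n ⇒ h·k2=z(1+5/13z)y_n
  y_{n+1}/y_n = 1 − 1/10z + 11/10z(1+5/13z) = 1 + z + 11/26z²
  so R(z) = 1 + z + 11/26z².

Need |R(x)|<1, x<0.
x=-1.28: |R|=0.4132
R=1: x+11/26x²=0 ⇒ x=−26/11=-2.3636; min R=1−1/(4·11/26)=0.4091>−1
Confirm numerically:
  x=-1.809: |R|=0.57551 <1
  x=-1.701: |R|=0.52313 <1
  x=-1.274: |R|=0.41269 <1
  x=-0.972: |R|=0.42772 <1
  x=-2.547: |R|=1.19759 >1
  x=-2.545: |R|=1.19528 >1
  x=-2.458: |R|=1.09813 >1
Stable set (-2.3636, 0).

(-2.3636, 0).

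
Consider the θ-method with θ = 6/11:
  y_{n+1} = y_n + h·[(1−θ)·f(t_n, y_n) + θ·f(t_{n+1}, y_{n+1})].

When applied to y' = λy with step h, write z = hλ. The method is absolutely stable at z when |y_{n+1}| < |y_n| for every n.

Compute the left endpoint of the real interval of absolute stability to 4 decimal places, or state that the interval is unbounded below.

Test eqn y'=λy, z=hλ:
  y_{n+1} = y_n + z·[5/11·y_n + 6/11·y_{n+1}] ⇒ (1 − 6/11z)y_{n+1} = (1 + 5/11z)y_n
  ⇒ R(z) = (1 + 5/11z)/(1 − 6/11z).

Need |R(x)|<1, x<0.
x=-1.36: |R|=0.2192
x=-2: |R|=0.0435
x=-10: |R|=0.5493
x=-100: |R|=0.8003
θ=6/11≥1/2 ⇒ |1+5/11x|<|1−6/11x| ∀x<0 ⇒ unbounded interval.

(−∞, 0) — no finite endpoint.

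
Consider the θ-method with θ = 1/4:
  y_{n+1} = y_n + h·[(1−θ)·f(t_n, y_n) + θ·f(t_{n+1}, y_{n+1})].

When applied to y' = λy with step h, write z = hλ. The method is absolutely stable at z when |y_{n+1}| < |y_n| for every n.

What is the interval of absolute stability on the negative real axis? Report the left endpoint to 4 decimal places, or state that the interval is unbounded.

Test eqn y'=λy, z=hλ:
  y_{n+1} = y_n + z·[3/4·y_n + 1/4·y_{n+1}] ⇒ (1 − 1/4z)y_{n+1} = (1 + 3/4z)y_n
  ⇒ R(z) = (1 + 3/4z)/(1 − 1/4z).

Boundary: |R(x)|=1, x<0.
x=-1.75: |R|=0.2174
R=−1: 1+3/4x = −1+1/4x ⇒ -1/2x=2 ⇒ x=2/(-1/2)=-4.0000
Confirm numerically:
  x=-3.756: |R|=0.93708 <1
  x=-2.257: |R|=0.44286 <1
  x=-1.802: |R|=0.24233 <1
  x=-4.440: |R|=1.10427 >1
  x=-4.314: |R|=1.07554 >1
  x=-4.126: |R|=1.03101 >1
Interval (-4.0000, 0).

z∈(-4.0000,0).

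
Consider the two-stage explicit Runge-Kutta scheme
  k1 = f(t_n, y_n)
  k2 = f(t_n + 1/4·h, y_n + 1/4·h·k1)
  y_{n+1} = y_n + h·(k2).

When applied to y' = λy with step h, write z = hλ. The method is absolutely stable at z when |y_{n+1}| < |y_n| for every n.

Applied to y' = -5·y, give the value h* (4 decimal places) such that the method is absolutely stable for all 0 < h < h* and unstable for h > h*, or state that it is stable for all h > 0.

(-4.0000,0); λ=-5 ⇒ h* = (4)/5 = 0.8000.

With y'=λy (z=hλ):
  k1=λy_n ⇒ h·k1=z·y_n;  k2=λ(1+1/4z)y_n ⇒ h·k2=z(1+1/4z)y_n
  y_{n+1}/y_n = 1 + z(1+1/4z) = 1 + z + 1/4z²
  R(z) = 1 + z + 1/4z².

Find x<0 with |R(x)|<1.
x=-1.24: |R|=0.1444
R=1: x+1/4x²=0 ⇒ x=−4=-4.0000; min R=1−1/(4·1/4)=0.0000>−1
Confirm numerically:
  x=-3.092: |R|=0.29812 <1
  x=-3.011: |R|=0.25553 <1
  x=-2.760: |R|=0.14440 <1
  x=-1.738: |R|=0.01716 <1
  x=-4.425: |R|=1.47016 >1
  x=-4.384: |R|=1.42086 >1
Stable set (-4.0000, 0).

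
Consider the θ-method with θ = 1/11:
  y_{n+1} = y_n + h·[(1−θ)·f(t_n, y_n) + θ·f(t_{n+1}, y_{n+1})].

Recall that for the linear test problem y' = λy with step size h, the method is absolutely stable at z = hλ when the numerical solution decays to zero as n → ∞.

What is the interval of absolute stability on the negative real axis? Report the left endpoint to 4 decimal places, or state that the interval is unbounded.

Set f=λy, z=hλ:
  y_{n+1} = y_n + z·[10/11·y_n + 1/11·y_{n+1}] ⇒ (1 − 1/11z)y_{n+1} = (1 + 10/11z)y_n
  R(z) = (1 + 10/11z)/(1 − 1/11z).

Boundary: |R(x)|=1, x<0.
x=-1.1: |R|=0.0000
R=−1: 1+10/11x = −1+1/11x ⇒ -9/11x=2 ⇒ x=2/(-9/11)=-2.4444
Confirm numerically:
  x=-2.290: |R|=0.89541 <1
  x=-2.000: |R|=0.69231 <1
  x=-1.835: |R|=0.57265 <1
  x=-2.796: |R|=1.22934 >1
  x=-2.784: |R|=1.22171 >1
Interval (-2.4444, 0).

z∈(-2.4444,0).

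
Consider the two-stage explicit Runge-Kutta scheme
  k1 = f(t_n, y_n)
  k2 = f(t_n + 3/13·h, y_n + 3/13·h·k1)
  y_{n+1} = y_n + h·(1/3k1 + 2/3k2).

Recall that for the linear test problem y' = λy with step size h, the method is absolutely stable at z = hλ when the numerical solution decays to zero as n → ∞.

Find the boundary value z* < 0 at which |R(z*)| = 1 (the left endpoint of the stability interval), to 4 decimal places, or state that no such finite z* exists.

With y'=λy (z=hλ):
  k1=λy_n ⇒ h·k1=z·y_n;  k2=λ(1+3/13z)y_n ⇒ h·k2=z(1+3/13z)y_n
  y_{n+1}/y_n = 1 + 1/3z + 2/3z(1+3/13z) = 1 + z + 2/13z²
  Hence R(z) = 1 + z + 2/13z².

Find x<0 with |R(x)|<1.
x=-1.38: |R|=0.0870
R=1: x+2/13x²=0 ⇒ x=−13/2=-6.5000; min R=1−1/(4·2/13)=-0.6250>−1
Confirm numerically:
  x=-5.743: |R|=0.33116 <1
  x=-4.737: |R|=0.28482 <1
  x=-4.376: |R|=0.42994 <1
  x=-6.981: |R|=1.51659 >1
  x=-6.674: |R|=1.17866 >1
Stable set (-6.5000, 0).

z* = -6.5000.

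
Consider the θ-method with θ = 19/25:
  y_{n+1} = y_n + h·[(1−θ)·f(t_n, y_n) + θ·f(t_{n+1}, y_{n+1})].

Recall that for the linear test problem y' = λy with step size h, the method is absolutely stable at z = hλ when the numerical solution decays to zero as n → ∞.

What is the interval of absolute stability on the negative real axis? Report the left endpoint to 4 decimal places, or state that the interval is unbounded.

With y'=λy (z=hλ):
  y_{n+1} = y_n + z·[6/25·y_n + 19/25·y_{n+1}] ⇒ (1 − 19/25z)y_{n+1} = (1 + 6/25z)y_n
  so R(z) = (1 + 6/25z)/(1 − 19/25z).

Boundary: |R(x)|=1, x<0.
x=-1.14: |R|=0.3892
x=-2: |R|=0.2063
x=-10: |R|=0.1628
x=-100: |R|=0.2987
θ=19/25≥1/2 ⇒ |1+6/25x|<|1−19/25x| ∀x<0 ⇒ stable on all of ℝ⁻.

(−∞, 0) — no finite endpoint.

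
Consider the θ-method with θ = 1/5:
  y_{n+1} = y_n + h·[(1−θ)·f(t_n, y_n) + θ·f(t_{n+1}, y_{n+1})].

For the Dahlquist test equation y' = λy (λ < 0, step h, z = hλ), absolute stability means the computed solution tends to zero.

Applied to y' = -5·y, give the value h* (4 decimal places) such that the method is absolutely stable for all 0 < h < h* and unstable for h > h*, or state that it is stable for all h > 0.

Set f=λy, z=hλ:
  y_{n+1} = y_n + z·[4/5·y_n + 1/5·y_{n+1}] ⇒ (1 − 1/5z)y_{n+1} = (1 + 4/5z)y_n
  Hence R(z) = (1 + 4/5z)/(1 − 1/5z).

Boundary: |R(x)|=1, x<0.
x=-1.23: |R|=0.0128
R=−1: 1+4/5x = −1+1/5x ⇒ -3/5x=2 ⇒ x=2/(-3/5)=-3.3333
Confirm numerically:
  x=-3.223: |R|=0.95975 <1
  x=-2.523: |R|=0.67686 <1
  x=-2.257: |R|=0.55505 <1
  x=-1.705: |R|=0.27144 <1
  x=-3.808: |R|=1.16167 >1
  x=-3.545: |R|=1.07431 >1
  x=-3.419: |R|=1.03053 >1
So |R|<1 on (-3.3333, 0).

(-3.3333,0); λ=-5 ⇒ h* = (10/3)/5 = 0.6667.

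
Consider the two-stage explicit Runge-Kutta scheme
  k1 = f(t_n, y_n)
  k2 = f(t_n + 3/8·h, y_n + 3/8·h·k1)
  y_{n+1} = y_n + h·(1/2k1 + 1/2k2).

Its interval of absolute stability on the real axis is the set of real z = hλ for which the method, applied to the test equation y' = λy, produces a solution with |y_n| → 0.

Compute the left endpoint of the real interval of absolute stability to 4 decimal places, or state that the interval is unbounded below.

z* = -5.3333.

Set f=λy, z=hλ:
  k1=λy_n ⇒ h·k1=z·y_n;  k2=λ(1+3/8z)y_n ⇒ h·k2=z(1+3/8z)y_n
  y_{n+1}/y_n = 1 + 1/2z + 1/2z(1+3/8z) = 1 + z + 3/16z²
  so R(z) = 1 + z + 3/16z².

Boundary: |R(x)|=1, x<0.
x=-0.68: |R|=0.4067
R=1: x+3/16x²=0 ⇒ x=−16/3=-5.3333; min R=1−1/(4·3/16)=-0.3333>−1
Confirm numerically:
  x=-4.653: |R|=0.40645 <1
  x=-3.318: |R|=0.25379 <1
  x=-2.238: |R|=0.29888 <1
  x=-5.814: |R|=1.52399 >1
  x=-5.740: |R|=1.43767 >1
So |R|<1 on (-5.3333, 0).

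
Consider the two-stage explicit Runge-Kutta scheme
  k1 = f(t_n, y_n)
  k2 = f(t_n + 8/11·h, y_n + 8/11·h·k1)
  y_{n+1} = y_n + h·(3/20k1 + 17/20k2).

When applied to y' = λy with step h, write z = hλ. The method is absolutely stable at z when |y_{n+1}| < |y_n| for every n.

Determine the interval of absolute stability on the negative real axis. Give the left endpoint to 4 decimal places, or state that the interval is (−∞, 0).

With y'=λy (z=hλ):
  k1=λy_n ⇒ h·k1=z·y_n;  k2=λ(1+8/11z)y_n ⇒ h·k2=z(1+8/11z)y_n
  y_{n+1}/y_n = 1 + 3/20z + 17/20z(1+8/11z) = 1 + z + 34/55z²
  so R(z) = 1 + z + 34/55z².

Solve |R(x)|<1 on ℝ⁻.
x=-0.52: |R|=0.6472
R=1: x+34/55x²=0 ⇒ x=−55/34=-1.6176; min R=1−1/(4·34/55)=0.5956>−1
Confirm numerically:
  x=-1.299: |R|=0.74412 <1
  x=-0.801: |R|=0.59563 <1
  x=-0.788: |R|=0.59586 <1
  x=-2.024: |R|=1.50843 >1
  x=-2.016: |R|=1.49645 >1
Stable set (-1.6176, 0).

z∈(-1.6176,0).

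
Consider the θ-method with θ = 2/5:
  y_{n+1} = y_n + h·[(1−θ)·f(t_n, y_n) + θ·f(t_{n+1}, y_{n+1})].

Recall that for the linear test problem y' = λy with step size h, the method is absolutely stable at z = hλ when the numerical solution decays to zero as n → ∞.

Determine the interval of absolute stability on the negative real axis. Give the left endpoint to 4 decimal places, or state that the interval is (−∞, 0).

(-10.0000, 0).

With y'=λy (z=hλ):
  y_{n+1} = y_n + z·[3/5·y_n + 2/5·y_{n+1}] ⇒ (1 − 2/5z)y_{n+1} = (1 + 3/5z)y_n
  Hence R(z) = (1 + 3/5z)/(1 − 2/5z).

Solve |R(x)|<1 on ℝ⁻.
x=-1.65: |R|=0.0060
R=−1: 1+3/5x = −1+2/5x ⇒ -1/5x=2 ⇒ x=2/(-1/5)=-10.0000
Confirm numerically:
  x=-8.059: |R|=0.90809 <1
  x=-7.889: |R|=0.89840 <1
  x=-7.807: |R|=0.89362 <1
  x=-7.337: |R|=0.86464 <1
  x=-10.551: |R|=1.02111 >1
  x=-10.375: |R|=1.01456 >1
So |R|<1 on (-10.0000, 0).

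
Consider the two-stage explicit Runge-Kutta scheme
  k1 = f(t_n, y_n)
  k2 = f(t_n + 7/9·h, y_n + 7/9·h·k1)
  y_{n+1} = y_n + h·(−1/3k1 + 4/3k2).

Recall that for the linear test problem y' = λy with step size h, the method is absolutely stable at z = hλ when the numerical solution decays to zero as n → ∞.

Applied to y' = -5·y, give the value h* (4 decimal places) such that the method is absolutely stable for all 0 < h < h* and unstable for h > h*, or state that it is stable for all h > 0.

(-0.9643,0); λ=-5 ⇒ h* = (27/28)/5 = 0.1929.

Test eqn y'=λy, z=hλ:
  k1=λy_n ⇒ h·k1=z·y_n;  k2=λ(1+7/9z)y_n ⇒ h·k2=z(1+7/9z)y_n
  y_{n+1}/y_n = 1 − 1/3z + 4/3z(1+7/9z) = 1 + z + 28/27z²
  ⇒ R(z) = 1 + z + 28/27z².

Boundary: |R(x)|=1, x<0.
x=-0.94: |R|=0.9763
R=1: x+28/27x²=0 ⇒ x=−27/28=-0.9643; min R=1−1/(4·28/27)=0.7589>−1
Confirm numerically:
  x=-0.784: |R|=0.85342 <1
  x=-0.752: |R|=0.83445 <1
  x=-0.670: |R|=0.79553 <1
  x=-0.645: |R|=0.78643 <1
  x=-1.230: |R|=1.33893 >1
  x=-0.987: |R|=1.02325 >1
Interval (-0.9643, 0).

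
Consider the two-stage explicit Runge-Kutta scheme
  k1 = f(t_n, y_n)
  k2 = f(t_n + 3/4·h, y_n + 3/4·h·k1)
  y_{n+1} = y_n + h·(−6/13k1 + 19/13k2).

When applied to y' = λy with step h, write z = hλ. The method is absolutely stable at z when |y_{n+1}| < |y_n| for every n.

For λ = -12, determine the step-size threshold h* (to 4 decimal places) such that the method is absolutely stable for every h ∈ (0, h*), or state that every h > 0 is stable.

On y'=λy, z=hλ:
  k1=λy_n ⇒ h·k1=z·y_n;  k2=λ(1+3/4z)y_n ⇒ h·k2=z(1+3/4z)y_n
  y_{n+1}/y_n = 1 − 6/13z + 19/13z(1+3/4z) = 1 + z + 57/52z²
  ⇒ R(z) = 1 + z + 57/52z².

Find x<0 with |R(x)|<1.
x=-1.33: |R|=1.6090
R=1: x+57/52x²=0 ⇒ x=−52/57=-0.9123; min R=1−1/(4·57/52)=0.7719>−1
Confirm numerically:
  x=-0.753: |R|=0.86853 <1
  x=-0.579: |R|=0.78848 <1
  x=-0.474: |R|=0.77228 <1
  x=-1.215: |R|=1.40317 >1
  x=-1.100: |R|=1.22635 >1
Stable set (-0.9123, 0).

(-0.9123,0); λ=-12 ⇒ h* = (52/57)/12 = 0.0760.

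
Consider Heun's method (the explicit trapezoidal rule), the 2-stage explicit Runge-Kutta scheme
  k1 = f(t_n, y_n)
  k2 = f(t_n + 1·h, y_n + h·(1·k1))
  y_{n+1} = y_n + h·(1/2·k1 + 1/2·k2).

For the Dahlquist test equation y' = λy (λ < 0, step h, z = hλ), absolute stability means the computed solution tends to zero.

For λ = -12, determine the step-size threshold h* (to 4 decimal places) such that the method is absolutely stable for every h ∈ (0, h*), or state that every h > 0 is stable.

(-2.0000,0); λ=-12 ⇒ h* = 0.1667.

Test eqn y'=λy, z=hλ:
  order 2, 2-stage ⇒ R(z)=1+z+z^2/2
  (e.g. R(-0.74)=0.53380, |R|=0.53380)

Solve |R(x)|<1 on ℝ⁻.
x=-0.74: |R|=0.5338
|R(-2.08)|=1.0832 |R(-1.32)|=0.5512 |R(-0.81)|=0.5181
Bisect:
  x_lo=-2.5892 |R|=1.7628  x_hi=-0.1569 |R|=0.8554
  mid=-1.37306 |R|=0.56959 →hi
  mid=-1.98113 |R|=0.98130 →hi
  mid=-2.28516 |R|=1.32581 →lo
  mid=-2.13314 |R|=1.14200 →lo
  mid=-2.05713 |R|=1.05877 →lo
  mid=-2.01913 |R|=1.01931 →lo
  mid=-2.00013 |R|=1.00013 →lo
  mid=-1.99063 |R|=0.99067 →hi
  mid=-1.99538 |R|=0.99539 →hi
  mid=-1.99775 |R|=0.99775 →hi
  ...
  [-2.00013,-1.99998] ⇒ x*=-2.0000
Interval (-2.0000, 0).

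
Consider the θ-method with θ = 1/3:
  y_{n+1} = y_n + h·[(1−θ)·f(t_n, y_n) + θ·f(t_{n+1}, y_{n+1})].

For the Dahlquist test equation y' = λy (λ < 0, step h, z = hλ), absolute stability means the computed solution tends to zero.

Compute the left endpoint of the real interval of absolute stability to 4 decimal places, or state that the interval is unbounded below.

Set f=λy, z=hλ:
  y_{n+1} = y_n + z·[2/3·y_n + 1/3·y_{n+1}] ⇒ (1 − 1/3z)y_{n+1} = (1 + 2/3z)y_n
  so R(z) = (1 + 2/3z)/(1 − 1/3z).

Need |R(x)|<1, x<0.
x=-0.4: |R|=0.6471
R=−1: 1+2/3x = −1+1/3x ⇒ -1/3x=2 ⇒ x=2/(-1/3)=-6.0000
Confirm numerically:
  x=-4.995: |R|=0.87430 <1
  x=-4.134: |R|=0.73844 <1
  x=-3.479: |R|=0.61090 <1
  x=-6.198: |R|=1.02153 >1
  x=-6.146: |R|=1.01596 >1
So |R|<1 on (-6.0000, 0).

left endpoint -6.0000.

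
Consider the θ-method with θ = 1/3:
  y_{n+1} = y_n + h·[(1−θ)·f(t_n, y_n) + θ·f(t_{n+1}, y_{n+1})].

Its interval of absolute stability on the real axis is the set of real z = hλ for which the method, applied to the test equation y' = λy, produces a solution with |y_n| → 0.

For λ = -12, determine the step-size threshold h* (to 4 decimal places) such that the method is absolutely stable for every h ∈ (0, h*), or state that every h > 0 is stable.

On y'=λy, z=hλ:
  y_{n+1} = y_n + z·[2/3·y_n + 1/3·y_{n+1}] ⇒ (1 − 1/3z)y_{n+1} = (1 + 2/3z)y_n
  ⇒ R(z) = (1 + 2/3z)/(1 − 1/3z).

Solve |R(x)|<1 on ℝ⁻.
x=-1.17: |R|=0.1583
R=−1: 1+2/3x = −1+1/3x ⇒ -1/3x=2 ⇒ x=2/(-1/3)=-6.0000
Confirm numerically:
  x=-5.237: |R|=0.90737 <1
  x=-4.357: |R|=0.77668 <1
  x=-2.414: |R|=0.33764 <1
  x=-6.296: |R|=1.03184 >1
  x=-6.113: |R|=1.01240 >1
Interval (-6.0000, 0).

(-6.0000,0); λ=-12 ⇒ h* = (6)/12 = 0.5000.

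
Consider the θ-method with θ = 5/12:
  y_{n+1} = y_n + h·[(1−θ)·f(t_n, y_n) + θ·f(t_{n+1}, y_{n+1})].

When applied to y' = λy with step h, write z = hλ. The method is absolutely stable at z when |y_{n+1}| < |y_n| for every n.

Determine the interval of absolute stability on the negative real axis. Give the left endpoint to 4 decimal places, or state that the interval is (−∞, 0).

On y'=λy, z=hλ:
  y_{n+1} = y_n + z·[7/12·y_n + 5/12·y_{n+1}] ⇒ (1 − 5/12z)y_{n+1} = (1 + 7/12z)y_n
  R(z) = (1 + 7/12z)/(1 − 5/12z).

Need |R(x)|<1, x<0.
x=-1.12: |R|=0.2364
R=−1: 1+7/12x = −1+5/12x ⇒ -1/6x=2 ⇒ x=2/(-1/6)=-12.0000
Confirm numerically:
  x=-10.329: |R|=0.94749 <1
  x=-8.342: |R|=0.86379 <1
  x=-6.157: |R|=0.72687 <1
  x=-5.807: |R|=0.69816 <1
  x=-12.598: |R|=1.01595 >1
  x=-12.176: |R|=1.00483 >1
  x=-12.151: |R|=1.00415 >1
Interval (-12.0000, 0).

(-12.0000, 0).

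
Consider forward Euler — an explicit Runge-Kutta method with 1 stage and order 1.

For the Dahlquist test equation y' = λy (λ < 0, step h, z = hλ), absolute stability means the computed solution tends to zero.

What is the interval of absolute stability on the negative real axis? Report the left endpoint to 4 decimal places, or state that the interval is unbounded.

On y'=λy, z=hλ:
  order 1, 1-stage ⇒ R(z)=1+z
  (e.g. R(-0.77)=0.23000, |R|=0.23000)

Find x<0 with |R(x)|<1.
x=-0.77: |R|=0.2300
|R(-2.34)|=1.3400 |R(-2.26)|=1.2600 |R(-2.01)|=1.0100
Bisect:
  x_lo=-2.6444 |R|=1.6444  x_hi=-0.2369 |R|=0.7631
  mid=-1.44066 |R|=0.44066 →hi
  mid=-2.04254 |R|=1.04254 →lo
  mid=-1.74160 |R|=0.74160 →hi
  mid=-1.89207 |R|=0.89207 →hi
  mid=-1.96731 |R|=0.96731 →hi
  mid=-2.00493 |R|=1.00493 →lo
  mid=-1.98612 |R|=0.98612 →hi
  mid=-1.99552 |R|=0.99552 →hi
  ...
  [-2.00008,-1.99993] ⇒ x*=-2.0000
So |R|<1 on (-2.0000, 0).

z∈(-2.0000,0).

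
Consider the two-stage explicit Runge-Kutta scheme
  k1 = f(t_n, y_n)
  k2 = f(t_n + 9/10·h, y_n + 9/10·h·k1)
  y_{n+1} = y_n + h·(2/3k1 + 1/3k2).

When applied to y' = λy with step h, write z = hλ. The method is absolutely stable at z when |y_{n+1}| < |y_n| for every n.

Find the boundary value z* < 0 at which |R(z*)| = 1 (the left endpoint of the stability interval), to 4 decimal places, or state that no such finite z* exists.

left endpoint -3.3333.

With y'=λy (z=hλ):
  k1=λy_n ⇒ h·k1=z·y_n;  k2=λ(1+9/10z)y_n ⇒ h·k2=z(1+9/10z)y_n
  y_{n+1}/y_n = 1 + 2/3z + 1/3z(1+9/10z) = 1 + z + 3/10z²
  Hence R(z) = 1 + z + 3/10z².

Solve |R(x)|<1 on ℝ⁻.
x=-1.48: |R|=0.1771
R=1: x+3/10x²=0 ⇒ x=−10/3=-3.3333; min R=1−1/(4·3/10)=0.1667>−1
Confirm numerically:
  x=-3.120: |R|=0.80032 <1
  x=-2.803: |R|=0.55404 <1
  x=-2.212: |R|=0.25588 <1
  x=-2.034: |R|=0.20715 <1
  x=-3.932: |R|=1.70619 >1
  x=-3.742: |R|=1.45877 >1
  x=-3.698: |R|=1.40456 >1
So |R|<1 on (-3.3333, 0).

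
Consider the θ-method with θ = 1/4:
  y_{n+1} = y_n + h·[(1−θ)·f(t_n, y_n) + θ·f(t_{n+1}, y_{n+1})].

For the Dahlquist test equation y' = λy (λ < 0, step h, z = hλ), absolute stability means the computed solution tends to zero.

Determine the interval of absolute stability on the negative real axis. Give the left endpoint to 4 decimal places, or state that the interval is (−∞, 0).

z∈(-4.0000,0).

With y'=λy (z=hλ):
  y_{n+1} = y_n + z·[3/4·y_n + 1/4·y_{n+1}] ⇒ (1 − 1/4z)y_{n+1} = (1 + 3/4z)y_n
  Hence R(z) = (1 + 3/4z)/(1 − 1/4z).

Solve |R(x)|<1 on ℝ⁻.
x=-0.95: |R|=0.2323
R=−1: 1+3/4x = −1+1/4x ⇒ -1/2x=2 ⇒ x=2/(-1/2)=-4.0000
Confirm numerically:
  x=-3.698: |R|=0.92154 <1
  x=-2.313: |R|=0.46555 <1
  x=-1.663: |R|=0.17464 <1
  x=-4.152: |R|=1.03729 >1
  x=-4.039: |R|=1.00970 >1
Stable set (-4.0000, 0).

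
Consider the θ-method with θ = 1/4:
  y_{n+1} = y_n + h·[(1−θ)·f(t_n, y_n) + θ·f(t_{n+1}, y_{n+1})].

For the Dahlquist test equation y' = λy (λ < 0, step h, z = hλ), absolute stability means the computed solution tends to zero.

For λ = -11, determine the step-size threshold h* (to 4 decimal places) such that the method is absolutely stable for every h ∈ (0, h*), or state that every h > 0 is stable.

Test eqn y'=λy, z=hλ:
  y_{n+1} = y_n + z·[3/4·y_n + 1/4·y_{n+1}] ⇒ (1 − 1/4z)y_{n+1} = (1 + 3/4z)y_n
  R(z) = (1 + 3/4z)/(1 − 1/4z).

Need |R(x)|<1, x<0.
x=-1.29: |R|=0.0246
R=−1: 1+3/4x = −1+1/4x ⇒ -1/2x=2 ⇒ x=2/(-1/2)=-4.0000
Confirm numerically:
  x=-3.762: |R|=0.93868 <1
  x=-3.235: |R|=0.78853 <1
  x=-3.062: |R|=0.73435 <1
  x=-2.090: |R|=0.37274 <1
  x=-4.311: |R|=1.07484 >1
  x=-4.245: |R|=1.05943 >1
Interval (-4.0000, 0).

(-4.0000,0); λ=-11 ⇒ h* = (4)/11 = 0.3636.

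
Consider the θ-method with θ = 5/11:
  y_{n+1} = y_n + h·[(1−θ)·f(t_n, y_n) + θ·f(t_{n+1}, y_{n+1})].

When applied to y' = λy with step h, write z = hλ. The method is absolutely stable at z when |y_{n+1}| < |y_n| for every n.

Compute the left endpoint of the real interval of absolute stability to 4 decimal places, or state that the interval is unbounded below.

z* = -22.0000.

With y'=λy (z=hλ):
  y_{n+1} = y_n + z·[6/11·y_n + 5/11·y_{n+1}] ⇒ (1 − 5/11z)y_{n+1} = (1 + 6/11z)y_n
  R(z) = (1 + 6/11z)/(1 − 5/11z).

Boundary: |R(x)|=1, x<0.
x=-1.79: |R|=0.0130
R=−1: 1+6/11x = −1+5/11x ⇒ -1/11x=2 ⇒ x=2/(-1/11)=-22.0000
Confirm numerically:
  x=-18.859: |R|=0.97017 <1
  x=-17.558: |R|=0.95504 <1
  x=-17.394: |R|=0.95299 <1
  x=-14.282: |R|=0.90635 <1
  x=-22.498: |R|=1.00403 >1
  x=-22.089: |R|=1.00073 >1
  x=-22.032: |R|=1.00026 >1
Stable set (-22.0000, 0).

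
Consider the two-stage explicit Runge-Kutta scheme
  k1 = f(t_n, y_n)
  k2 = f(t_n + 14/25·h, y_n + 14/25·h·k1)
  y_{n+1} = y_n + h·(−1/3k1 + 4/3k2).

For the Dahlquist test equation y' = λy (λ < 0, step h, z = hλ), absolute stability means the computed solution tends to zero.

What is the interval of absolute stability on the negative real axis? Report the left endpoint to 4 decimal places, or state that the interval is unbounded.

With y'=λy (z=hλ):
  k1=λy_n ⇒ h·k1=z·y_n;  k2=λ(1+14/25z)y_n ⇒ h·k2=z(1+14/25z)y_n
  y_{n+1}/y_n = 1 − 1/3z + 4/3z(1+14/25z) = 1 + z + 56/75z²
  Hence R(z) = 1 + z + 56/75z².

Find x<0 with |R(x)|<1.
x=-1.26: |R|=0.9254
R=1: x+56/75x²=0 ⇒ x=−75/56=-1.3393; min R=1−1/(4·56/75)=0.6652>−1
Confirm numerically:
  x=-1.140: |R|=0.83037 <1
  x=-0.934: |R|=0.71736 <1
  x=-0.920: |R|=0.71198 <1
  x=-0.632: |R|=0.66624 <1
  x=-1.633: |R|=1.35813 >1
  x=-1.629: |R|=1.35239 >1
  x=-1.593: |R|=1.30178 >1
Stable set (-1.3393, 0).

(-1.3393, 0).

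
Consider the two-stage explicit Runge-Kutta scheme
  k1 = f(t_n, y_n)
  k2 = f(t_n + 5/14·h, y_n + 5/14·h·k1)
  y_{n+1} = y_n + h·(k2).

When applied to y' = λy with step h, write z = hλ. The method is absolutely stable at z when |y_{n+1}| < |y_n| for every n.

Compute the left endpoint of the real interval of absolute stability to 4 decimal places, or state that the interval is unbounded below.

z* = -2.8000.

With y'=λy (z=hλ):
  k1=λy_n ⇒ h·k1=z·y_n;  k2=λ(1+5/14z)y_n ⇒ h·k2=z(1+5/14z)y_n
  y_{n+1}/y_n = 1 + z(1+5/14z) = 1 + z + 5/14z²
  R(z) = 1 + z + 5/14z².

Solve |R(x)|<1 on ℝ⁻.
x=-0.86: |R|=0.4041
R=1: x+5/14x²=0 ⇒ x=−14/5=-2.8000; min R=1−1/(4·5/14)=0.3000>−1
Confirm numerically:
  x=-2.594: |R|=0.80916 <1
  x=-2.279: |R|=0.57594 <1
  x=-1.990: |R|=0.42432 <1
  x=-3.258: |R|=1.53292 >1
  x=-3.219: |R|=1.48170 >1
So |R|<1 on (-2.8000, 0).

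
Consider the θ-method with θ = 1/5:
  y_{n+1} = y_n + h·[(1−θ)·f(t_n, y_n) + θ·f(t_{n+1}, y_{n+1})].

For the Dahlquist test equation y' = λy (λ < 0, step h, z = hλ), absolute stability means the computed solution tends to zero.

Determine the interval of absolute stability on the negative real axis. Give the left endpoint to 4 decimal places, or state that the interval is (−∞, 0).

z∈(-3.3333,0).

Test eqn y'=λy, z=hλ:
  y_{n+1} = y_n + z·[4/5·y_n + 1/5·y_{n+1}] ⇒ (1 − 1/5z)y_{n+1} = (1 + 4/5z)y_n
  Hence R(z) = (1 + 4/5z)/(1 − 1/5z).

Solve |R(x)|<1 on ℝ⁻.
x=-0.6: |R|=0.4643
R=−1: 1+4/5x = −1+1/5x ⇒ -3/5x=2 ⇒ x=2/(-3/5)=-3.3333
Confirm numerically:
  x=-3.242: |R|=0.96676 <1
  x=-2.723: |R|=0.76292 <1
  x=-2.051: |R|=0.45440 <1
  x=-3.463: |R|=1.04596 >1
  x=-3.427: |R|=1.03335 >1
Stable set (-3.3333, 0).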